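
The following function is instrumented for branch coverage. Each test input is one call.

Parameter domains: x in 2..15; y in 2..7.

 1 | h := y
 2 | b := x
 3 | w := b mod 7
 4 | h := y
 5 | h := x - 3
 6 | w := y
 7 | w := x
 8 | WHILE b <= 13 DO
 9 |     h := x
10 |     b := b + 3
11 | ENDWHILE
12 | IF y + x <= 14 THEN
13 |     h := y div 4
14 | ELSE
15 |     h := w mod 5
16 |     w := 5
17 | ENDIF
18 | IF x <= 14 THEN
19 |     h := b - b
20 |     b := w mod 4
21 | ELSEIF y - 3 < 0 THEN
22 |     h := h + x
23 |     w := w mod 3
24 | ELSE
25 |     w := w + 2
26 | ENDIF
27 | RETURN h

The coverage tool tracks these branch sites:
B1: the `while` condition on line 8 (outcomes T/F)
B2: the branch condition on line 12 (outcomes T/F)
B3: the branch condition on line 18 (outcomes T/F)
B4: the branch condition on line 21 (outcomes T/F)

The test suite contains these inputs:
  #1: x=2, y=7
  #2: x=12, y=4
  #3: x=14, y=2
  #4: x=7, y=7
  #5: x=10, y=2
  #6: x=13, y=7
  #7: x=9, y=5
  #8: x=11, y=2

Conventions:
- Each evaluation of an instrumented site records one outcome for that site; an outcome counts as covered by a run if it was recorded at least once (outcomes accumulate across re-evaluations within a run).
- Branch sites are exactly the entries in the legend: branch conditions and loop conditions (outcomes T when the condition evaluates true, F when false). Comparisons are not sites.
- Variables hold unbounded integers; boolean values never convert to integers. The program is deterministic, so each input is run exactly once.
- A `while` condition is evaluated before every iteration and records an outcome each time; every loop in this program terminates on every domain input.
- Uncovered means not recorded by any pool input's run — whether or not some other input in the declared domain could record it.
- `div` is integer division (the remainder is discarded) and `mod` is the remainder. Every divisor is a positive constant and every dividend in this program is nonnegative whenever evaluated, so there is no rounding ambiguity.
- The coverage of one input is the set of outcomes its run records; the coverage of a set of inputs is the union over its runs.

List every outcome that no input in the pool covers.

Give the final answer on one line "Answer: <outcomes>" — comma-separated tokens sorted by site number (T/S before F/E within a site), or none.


input #1, x=2, y=7: events B1->T, B1->T, B1->T, B1->T, B1->F, B2->T, B3->T; outcomes B1=T, B1=F, B2=T, B3=T
input #2, x=12, y=4: events B1->T, B1->F, B2->F, B3->T; outcomes B1=T, B1=F, B2=F, B3=T
input #3, x=14, y=2: events B1->F, B2->F, B3->T; outcomes B1=F, B2=F, B3=T
input #4, x=7, y=7: events B1->T, B1->T, B1->T, B1->F, B2->T, B3->T; outcomes B1=T, B1=F, B2=T, B3=T
input #5, x=10, y=2: events B1->T, B1->T, B1->F, B2->T, B3->T; outcomes B1=T, B1=F, B2=T, B3=T
input #6, x=13, y=7: events B1->T, B1->F, B2->F, B3->T; outcomes B1=T, B1=F, B2=F, B3=T
input #7, x=9, y=5: events B1->T, B1->T, B1->F, B2->T, B3->T; outcomes B1=T, B1=F, B2=T, B3=T
input #8, x=11, y=2: events B1->T, B1->F, B2->T, B3->T; outcomes B1=T, B1=F, B2=T, B3=T
union over the pool: B1=T, B1=F, B2=T, B2=F, B3=T
uncovered (3 of 8): B3=F, B4=T, B4=F
Answer: B3=F, B4=T, B4=F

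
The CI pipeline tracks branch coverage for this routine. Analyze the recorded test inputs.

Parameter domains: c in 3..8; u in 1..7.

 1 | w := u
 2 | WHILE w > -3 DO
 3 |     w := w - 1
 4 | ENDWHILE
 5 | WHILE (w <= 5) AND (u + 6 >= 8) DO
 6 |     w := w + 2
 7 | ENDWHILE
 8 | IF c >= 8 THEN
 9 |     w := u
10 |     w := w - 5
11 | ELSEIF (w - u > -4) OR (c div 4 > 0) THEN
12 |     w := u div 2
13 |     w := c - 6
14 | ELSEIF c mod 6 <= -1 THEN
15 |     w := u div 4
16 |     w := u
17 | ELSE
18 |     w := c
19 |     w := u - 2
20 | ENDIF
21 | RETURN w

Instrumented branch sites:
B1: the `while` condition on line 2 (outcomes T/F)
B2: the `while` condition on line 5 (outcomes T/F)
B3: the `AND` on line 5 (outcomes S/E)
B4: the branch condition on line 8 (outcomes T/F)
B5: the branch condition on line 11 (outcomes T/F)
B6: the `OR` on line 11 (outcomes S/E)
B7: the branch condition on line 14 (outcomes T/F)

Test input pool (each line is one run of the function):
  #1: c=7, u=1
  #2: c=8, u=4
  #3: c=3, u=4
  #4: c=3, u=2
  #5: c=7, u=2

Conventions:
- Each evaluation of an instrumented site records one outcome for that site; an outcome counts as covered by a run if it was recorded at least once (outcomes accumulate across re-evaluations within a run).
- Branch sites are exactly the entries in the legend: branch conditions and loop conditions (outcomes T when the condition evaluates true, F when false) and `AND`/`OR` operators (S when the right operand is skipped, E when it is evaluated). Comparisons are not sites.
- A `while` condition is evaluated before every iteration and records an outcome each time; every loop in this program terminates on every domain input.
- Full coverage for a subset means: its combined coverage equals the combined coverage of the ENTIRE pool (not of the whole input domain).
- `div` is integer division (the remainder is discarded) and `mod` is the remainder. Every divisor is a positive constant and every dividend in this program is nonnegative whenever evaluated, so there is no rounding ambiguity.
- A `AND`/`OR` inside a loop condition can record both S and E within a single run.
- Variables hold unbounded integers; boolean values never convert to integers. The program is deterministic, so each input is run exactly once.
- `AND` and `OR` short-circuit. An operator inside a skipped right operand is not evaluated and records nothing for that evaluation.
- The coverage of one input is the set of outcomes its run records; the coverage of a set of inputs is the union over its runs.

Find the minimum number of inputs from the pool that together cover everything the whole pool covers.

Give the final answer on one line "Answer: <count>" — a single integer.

#1 (c=7, u=1) -> covered: B1=T, B1=F, B2=F, B3=E, B4=F, B5=T, B6=E
#2 (c=8, u=4) -> covered: B1=T, B1=F, B2=T, B2=F, B3=S, B3=E, B4=T
#3 (c=3, u=4) -> covered: B1=T, B1=F, B2=T, B2=F, B3=S, B3=E, B4=F, B5=T, B6=S
#4 (c=3, u=2) -> covered: B1=T, B1=F, B2=T, B2=F, B3=S, B3=E, B4=F, B5=T, B6=S
#5 (c=7, u=2) -> covered: B1=T, B1=F, B2=T, B2=F, B3=S, B3=E, B4=F, B5=T, B6=S
pool-wide coverage (11 outcomes): B1=T, B1=F, B2=T, B2=F, B3=S, B3=E, B4=T, B4=F, B5=T, B6=S, B6=E
size 1 is not enough: best union over all size-1 subsets is 9/11
size 2 is not enough: best union over all size-2 subsets is 10/11
inputs {1, 2, 3} (size 3) cover everything; no size-3 subset with a lexicographically smaller index list covers all 11

Answer: 3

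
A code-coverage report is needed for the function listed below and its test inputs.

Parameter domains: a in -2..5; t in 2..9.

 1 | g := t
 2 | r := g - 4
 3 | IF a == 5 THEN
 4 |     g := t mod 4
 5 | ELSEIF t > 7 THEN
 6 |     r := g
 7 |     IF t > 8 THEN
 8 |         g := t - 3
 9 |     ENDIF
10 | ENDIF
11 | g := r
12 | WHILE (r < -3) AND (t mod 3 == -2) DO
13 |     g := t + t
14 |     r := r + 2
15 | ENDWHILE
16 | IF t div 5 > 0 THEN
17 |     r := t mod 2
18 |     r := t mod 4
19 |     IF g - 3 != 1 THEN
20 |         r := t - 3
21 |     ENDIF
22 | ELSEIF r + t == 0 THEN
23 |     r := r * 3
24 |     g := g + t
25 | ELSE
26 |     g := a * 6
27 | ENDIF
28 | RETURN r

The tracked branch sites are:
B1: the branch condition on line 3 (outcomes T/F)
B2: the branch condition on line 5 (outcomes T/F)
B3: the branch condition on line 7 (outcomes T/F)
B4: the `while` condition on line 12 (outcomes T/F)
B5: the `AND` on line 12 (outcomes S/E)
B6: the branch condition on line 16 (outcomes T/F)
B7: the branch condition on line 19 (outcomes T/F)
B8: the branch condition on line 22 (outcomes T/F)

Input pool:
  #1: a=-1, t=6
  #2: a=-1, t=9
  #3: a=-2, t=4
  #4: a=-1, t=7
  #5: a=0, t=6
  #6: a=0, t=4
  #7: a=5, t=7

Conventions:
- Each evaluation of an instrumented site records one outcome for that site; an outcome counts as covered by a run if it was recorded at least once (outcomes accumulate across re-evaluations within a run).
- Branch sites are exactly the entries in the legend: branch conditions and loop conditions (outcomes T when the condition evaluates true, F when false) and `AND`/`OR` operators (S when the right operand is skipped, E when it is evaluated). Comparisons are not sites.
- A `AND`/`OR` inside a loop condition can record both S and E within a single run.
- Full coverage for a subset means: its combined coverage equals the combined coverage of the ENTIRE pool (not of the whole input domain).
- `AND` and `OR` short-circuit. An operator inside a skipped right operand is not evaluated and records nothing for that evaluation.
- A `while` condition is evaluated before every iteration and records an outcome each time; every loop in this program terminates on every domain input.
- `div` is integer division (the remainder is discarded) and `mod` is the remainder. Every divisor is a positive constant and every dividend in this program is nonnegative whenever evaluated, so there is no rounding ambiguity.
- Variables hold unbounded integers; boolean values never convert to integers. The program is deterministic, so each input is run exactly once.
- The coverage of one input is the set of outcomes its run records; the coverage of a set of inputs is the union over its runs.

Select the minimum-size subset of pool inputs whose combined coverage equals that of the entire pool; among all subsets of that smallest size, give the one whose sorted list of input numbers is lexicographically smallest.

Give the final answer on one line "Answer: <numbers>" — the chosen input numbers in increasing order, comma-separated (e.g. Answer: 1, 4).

input #1, a=-1, t=6: events B1->F, B2->F, B5->S, B4->F, B6->T, B7->T; outcomes B1=F, B2=F, B4=F, B5=S, B6=T, B7=T
input #2, a=-1, t=9: events B1->F, B2->T, B3->T, B5->S, B4->F, B6->T, B7->T; outcomes B1=F, B2=T, B3=T, B4=F, B5=S, B6=T, B7=T
input #3, a=-2, t=4: events B1->F, B2->F, B5->S, B4->F, B6->F, B8->F; outcomes B1=F, B2=F, B4=F, B5=S, B6=F, B8=F
input #4, a=-1, t=7: events B1->F, B2->F, B5->S, B4->F, B6->T, B7->T; outcomes B1=F, B2=F, B4=F, B5=S, B6=T, B7=T
input #5, a=0, t=6: events B1->F, B2->F, B5->S, B4->F, B6->T, B7->T; outcomes B1=F, B2=F, B4=F, B5=S, B6=T, B7=T
input #6, a=0, t=4: events B1->F, B2->F, B5->S, B4->F, B6->F, B8->F; outcomes B1=F, B2=F, B4=F, B5=S, B6=F, B8=F
input #7, a=5, t=7: events B1->T, B5->S, B4->F, B6->T, B7->T; outcomes B1=T, B4=F, B5=S, B6=T, B7=T
together the pool reaches 11 outcomes: B1=T, B1=F, B2=T, B2=F, B3=T, B4=F, B5=S, B6=T, B6=F, B7=T, B8=F
every size-1 subset falls short of the 11 outcomes (best: 7/11)
every size-2 subset falls short of the 11 outcomes (best: 10/11)
the canonical winner is {2, 3, 7}: size 3, full 11-outcome coverage, earliest index list among size-3 covers

Answer: 2, 3, 7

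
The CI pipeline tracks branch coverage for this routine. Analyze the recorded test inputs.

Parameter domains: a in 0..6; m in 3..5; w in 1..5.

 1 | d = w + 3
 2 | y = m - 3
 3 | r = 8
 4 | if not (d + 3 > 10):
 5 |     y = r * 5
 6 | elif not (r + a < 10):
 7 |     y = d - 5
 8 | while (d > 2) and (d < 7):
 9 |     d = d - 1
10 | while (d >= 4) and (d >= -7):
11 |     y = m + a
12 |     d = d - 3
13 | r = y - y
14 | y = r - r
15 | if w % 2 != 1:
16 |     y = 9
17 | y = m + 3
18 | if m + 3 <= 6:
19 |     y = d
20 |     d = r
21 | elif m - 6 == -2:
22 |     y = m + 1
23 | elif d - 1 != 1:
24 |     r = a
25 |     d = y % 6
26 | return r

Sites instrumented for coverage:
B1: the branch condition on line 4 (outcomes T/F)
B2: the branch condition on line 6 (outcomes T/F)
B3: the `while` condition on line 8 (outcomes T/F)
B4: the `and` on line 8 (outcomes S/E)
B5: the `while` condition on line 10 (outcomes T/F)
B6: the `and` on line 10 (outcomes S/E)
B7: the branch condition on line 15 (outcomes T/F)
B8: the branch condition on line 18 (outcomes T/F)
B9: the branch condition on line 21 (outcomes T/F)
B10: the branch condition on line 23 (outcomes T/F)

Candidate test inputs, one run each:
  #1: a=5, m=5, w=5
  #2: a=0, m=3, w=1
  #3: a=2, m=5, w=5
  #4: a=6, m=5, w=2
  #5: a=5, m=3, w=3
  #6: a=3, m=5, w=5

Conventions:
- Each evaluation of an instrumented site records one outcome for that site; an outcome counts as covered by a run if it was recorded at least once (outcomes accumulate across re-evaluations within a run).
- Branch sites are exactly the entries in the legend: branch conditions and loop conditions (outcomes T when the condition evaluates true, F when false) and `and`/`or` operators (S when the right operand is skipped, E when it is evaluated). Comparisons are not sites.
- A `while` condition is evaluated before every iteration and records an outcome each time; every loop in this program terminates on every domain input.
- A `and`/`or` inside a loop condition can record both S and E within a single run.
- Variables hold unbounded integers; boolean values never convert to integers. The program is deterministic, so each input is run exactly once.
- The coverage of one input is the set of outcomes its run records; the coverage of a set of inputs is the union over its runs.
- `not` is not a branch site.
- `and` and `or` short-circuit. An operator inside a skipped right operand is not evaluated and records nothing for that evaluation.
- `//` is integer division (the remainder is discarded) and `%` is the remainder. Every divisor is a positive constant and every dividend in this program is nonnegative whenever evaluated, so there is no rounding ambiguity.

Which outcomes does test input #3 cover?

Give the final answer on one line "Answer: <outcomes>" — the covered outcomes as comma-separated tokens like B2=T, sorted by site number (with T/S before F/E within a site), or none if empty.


Running input #3 (a=2, m=5, w=5), event by event:
  B1->F, B2->T, B4->E, B3->F, B6->E, B5->T, B6->E, B5->T, B6->S, B5->F
  B7->F, B8->F, B9->F, B10->F
as a set, this run covers: B1=F, B2=T, B3=F, B4=E, B5=T, B5=F, B6=S, B6=E, B7=F, B8=F, B9=F, B10=F
Answer: B1=F, B2=T, B3=F, B4=E, B5=T, B5=F, B6=S, B6=E, B7=F, B8=F, B9=F, B10=F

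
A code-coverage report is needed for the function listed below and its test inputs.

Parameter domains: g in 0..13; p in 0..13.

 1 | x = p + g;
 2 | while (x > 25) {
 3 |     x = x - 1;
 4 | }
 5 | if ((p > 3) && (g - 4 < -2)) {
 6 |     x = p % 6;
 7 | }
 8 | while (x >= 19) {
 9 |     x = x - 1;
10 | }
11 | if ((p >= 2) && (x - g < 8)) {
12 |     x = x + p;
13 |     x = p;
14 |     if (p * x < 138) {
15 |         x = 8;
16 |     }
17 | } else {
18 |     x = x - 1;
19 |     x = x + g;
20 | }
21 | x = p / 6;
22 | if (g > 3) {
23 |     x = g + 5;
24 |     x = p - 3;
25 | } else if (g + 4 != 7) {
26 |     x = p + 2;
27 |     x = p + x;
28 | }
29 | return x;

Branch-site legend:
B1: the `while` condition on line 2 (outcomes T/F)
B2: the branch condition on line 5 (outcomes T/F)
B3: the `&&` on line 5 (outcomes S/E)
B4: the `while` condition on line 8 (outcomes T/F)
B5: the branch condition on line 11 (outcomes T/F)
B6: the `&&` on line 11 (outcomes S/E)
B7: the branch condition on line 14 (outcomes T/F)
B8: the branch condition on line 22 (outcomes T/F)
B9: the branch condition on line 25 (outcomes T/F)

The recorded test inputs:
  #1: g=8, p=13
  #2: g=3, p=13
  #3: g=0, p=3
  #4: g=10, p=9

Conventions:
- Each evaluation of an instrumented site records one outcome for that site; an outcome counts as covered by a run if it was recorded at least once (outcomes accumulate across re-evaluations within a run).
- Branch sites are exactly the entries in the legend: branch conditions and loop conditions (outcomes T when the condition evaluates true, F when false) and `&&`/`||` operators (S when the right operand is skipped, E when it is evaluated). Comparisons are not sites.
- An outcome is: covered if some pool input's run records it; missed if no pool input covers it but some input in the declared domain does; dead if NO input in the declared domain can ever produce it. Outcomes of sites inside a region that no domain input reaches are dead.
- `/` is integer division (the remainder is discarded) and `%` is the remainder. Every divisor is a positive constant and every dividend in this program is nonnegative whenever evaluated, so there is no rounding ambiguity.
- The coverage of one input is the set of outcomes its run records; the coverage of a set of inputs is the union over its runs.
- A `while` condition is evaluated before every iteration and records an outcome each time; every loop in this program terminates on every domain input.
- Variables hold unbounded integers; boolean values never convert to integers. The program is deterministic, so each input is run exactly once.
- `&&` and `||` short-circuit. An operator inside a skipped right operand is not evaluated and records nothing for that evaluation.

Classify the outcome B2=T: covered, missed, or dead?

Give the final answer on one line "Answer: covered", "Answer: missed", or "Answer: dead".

no pool input records B2=T
but domain input (g=0, p=4) does record it -> reachable, so missed

Answer: missed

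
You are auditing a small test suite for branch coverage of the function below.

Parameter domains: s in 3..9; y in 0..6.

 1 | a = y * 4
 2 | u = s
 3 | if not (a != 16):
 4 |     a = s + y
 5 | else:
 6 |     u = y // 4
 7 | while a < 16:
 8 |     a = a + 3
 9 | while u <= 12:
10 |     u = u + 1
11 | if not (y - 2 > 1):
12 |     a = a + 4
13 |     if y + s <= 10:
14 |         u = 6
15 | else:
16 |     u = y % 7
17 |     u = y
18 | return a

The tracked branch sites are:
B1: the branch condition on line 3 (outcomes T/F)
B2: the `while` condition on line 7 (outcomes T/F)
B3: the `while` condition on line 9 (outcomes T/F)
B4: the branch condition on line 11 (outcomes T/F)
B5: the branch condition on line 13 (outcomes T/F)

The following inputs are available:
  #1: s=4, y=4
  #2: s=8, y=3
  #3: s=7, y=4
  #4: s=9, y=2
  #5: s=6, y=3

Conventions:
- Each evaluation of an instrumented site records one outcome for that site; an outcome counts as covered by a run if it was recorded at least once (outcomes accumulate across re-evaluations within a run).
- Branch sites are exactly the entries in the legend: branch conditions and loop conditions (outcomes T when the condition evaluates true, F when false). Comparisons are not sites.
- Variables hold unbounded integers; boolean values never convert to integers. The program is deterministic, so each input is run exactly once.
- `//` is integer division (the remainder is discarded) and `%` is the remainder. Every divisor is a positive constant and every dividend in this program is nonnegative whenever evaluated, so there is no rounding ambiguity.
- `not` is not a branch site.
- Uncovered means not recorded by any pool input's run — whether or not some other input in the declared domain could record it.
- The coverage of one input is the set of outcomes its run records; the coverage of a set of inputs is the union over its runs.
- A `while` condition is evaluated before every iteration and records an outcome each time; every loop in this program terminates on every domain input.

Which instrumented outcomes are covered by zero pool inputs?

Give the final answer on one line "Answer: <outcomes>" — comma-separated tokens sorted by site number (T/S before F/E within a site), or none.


test 1 (s=4, y=4) hits B1=T, B2=T, B2=F, B3=T, B3=F, B4=F
test 2 (s=8, y=3) hits B1=F, B2=T, B2=F, B3=T, B3=F, B4=T, B5=F
test 3 (s=7, y=4) hits B1=T, B2=T, B2=F, B3=T, B3=F, B4=F
test 4 (s=9, y=2) hits B1=F, B2=T, B2=F, B3=T, B3=F, B4=T, B5=F
test 5 (s=6, y=3) hits B1=F, B2=T, B2=F, B3=T, B3=F, B4=T, B5=T
union over the pool: B1=T, B1=F, B2=T, B2=F, B3=T, B3=F, B4=T, B4=F, B5=T, B5=F
uncovered (0 of 10): none
Answer: none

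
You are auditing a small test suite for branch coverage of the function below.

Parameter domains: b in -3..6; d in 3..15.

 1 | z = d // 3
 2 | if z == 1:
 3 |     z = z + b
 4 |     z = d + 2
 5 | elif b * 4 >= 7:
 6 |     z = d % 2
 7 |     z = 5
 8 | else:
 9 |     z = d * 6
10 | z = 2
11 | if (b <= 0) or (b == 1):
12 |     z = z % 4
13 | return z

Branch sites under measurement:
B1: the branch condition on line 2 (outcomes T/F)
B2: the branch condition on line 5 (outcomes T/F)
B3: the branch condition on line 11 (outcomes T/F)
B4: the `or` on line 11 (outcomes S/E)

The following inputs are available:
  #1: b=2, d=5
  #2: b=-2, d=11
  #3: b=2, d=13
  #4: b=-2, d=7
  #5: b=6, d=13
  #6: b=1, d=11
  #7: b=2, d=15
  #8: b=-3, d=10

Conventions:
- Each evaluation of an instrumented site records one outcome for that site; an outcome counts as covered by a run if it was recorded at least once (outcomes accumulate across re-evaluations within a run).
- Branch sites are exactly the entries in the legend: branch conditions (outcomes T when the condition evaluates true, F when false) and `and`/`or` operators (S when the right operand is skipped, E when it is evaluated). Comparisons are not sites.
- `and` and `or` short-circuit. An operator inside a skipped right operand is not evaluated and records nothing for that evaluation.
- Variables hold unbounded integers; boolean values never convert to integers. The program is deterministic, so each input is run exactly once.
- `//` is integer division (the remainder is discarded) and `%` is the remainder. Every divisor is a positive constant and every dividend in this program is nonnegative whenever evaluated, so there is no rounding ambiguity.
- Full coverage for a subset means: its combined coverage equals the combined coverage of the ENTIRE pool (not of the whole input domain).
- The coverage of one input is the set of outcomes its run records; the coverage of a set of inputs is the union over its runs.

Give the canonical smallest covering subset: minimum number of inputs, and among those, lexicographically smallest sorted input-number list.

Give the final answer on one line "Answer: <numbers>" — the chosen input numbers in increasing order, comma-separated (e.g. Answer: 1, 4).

input #1 (b=2, d=5): covers B1=T, B3=F, B4=E
input #2 (b=-2, d=11): covers B1=F, B2=F, B3=T, B4=S
input #3 (b=2, d=13): covers B1=F, B2=T, B3=F, B4=E
input #4 (b=-2, d=7): covers B1=F, B2=F, B3=T, B4=S
input #5 (b=6, d=13): covers B1=F, B2=T, B3=F, B4=E
input #6 (b=1, d=11): covers B1=F, B2=F, B3=T, B4=E
input #7 (b=2, d=15): covers B1=F, B2=T, B3=F, B4=E
input #8 (b=-3, d=10): covers B1=F, B2=F, B3=T, B4=S
together the pool reaches 8 outcomes: B1=T, B1=F, B2=T, B2=F, B3=T, B3=F, B4=S, B4=E
size 1 is not enough: best union over all size-1 subsets is 4/8
size 2 is not enough: best union over all size-2 subsets is 7/8
size 3: inputs {1, 2, 3} cover all 8 outcomes, and no lexicographically smaller subset of this size does

Answer: 1, 2, 3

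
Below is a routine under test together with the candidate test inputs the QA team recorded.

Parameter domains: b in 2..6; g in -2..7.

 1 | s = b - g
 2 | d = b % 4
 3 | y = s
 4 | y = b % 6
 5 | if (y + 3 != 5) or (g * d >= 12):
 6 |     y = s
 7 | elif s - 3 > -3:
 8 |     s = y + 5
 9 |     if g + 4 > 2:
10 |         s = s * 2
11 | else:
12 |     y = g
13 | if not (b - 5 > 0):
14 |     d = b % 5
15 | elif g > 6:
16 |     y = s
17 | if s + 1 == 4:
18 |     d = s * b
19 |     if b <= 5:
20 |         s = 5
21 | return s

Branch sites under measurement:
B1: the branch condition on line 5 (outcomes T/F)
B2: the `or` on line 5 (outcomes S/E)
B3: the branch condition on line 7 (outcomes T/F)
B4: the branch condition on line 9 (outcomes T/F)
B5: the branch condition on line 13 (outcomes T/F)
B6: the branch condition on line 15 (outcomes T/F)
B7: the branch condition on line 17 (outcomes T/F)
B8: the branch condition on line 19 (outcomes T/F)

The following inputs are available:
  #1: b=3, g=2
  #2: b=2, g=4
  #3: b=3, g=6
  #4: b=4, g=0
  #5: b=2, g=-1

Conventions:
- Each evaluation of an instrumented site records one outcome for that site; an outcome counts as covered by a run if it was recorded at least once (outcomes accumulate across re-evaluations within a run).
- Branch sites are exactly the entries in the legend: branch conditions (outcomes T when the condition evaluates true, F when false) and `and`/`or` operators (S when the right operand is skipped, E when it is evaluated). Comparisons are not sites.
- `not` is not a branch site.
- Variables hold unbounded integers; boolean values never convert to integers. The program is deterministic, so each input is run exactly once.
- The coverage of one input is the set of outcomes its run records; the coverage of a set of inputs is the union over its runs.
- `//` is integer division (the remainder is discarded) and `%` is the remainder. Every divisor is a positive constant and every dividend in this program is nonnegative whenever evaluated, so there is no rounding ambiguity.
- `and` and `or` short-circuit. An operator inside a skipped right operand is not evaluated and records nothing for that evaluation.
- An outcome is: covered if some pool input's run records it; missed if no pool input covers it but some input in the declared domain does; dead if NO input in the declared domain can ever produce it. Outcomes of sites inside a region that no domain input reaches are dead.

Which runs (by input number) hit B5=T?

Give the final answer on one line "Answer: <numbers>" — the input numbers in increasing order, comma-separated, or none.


input #1 (b=3, g=2): covers B5=T
input #2 (b=2, g=4): covers B5=T
input #3 (b=3, g=6): covers B5=T
input #4 (b=4, g=0): covers B5=T
input #5 (b=2, g=-1): covers B5=T
Answer: 1, 2, 3, 4, 5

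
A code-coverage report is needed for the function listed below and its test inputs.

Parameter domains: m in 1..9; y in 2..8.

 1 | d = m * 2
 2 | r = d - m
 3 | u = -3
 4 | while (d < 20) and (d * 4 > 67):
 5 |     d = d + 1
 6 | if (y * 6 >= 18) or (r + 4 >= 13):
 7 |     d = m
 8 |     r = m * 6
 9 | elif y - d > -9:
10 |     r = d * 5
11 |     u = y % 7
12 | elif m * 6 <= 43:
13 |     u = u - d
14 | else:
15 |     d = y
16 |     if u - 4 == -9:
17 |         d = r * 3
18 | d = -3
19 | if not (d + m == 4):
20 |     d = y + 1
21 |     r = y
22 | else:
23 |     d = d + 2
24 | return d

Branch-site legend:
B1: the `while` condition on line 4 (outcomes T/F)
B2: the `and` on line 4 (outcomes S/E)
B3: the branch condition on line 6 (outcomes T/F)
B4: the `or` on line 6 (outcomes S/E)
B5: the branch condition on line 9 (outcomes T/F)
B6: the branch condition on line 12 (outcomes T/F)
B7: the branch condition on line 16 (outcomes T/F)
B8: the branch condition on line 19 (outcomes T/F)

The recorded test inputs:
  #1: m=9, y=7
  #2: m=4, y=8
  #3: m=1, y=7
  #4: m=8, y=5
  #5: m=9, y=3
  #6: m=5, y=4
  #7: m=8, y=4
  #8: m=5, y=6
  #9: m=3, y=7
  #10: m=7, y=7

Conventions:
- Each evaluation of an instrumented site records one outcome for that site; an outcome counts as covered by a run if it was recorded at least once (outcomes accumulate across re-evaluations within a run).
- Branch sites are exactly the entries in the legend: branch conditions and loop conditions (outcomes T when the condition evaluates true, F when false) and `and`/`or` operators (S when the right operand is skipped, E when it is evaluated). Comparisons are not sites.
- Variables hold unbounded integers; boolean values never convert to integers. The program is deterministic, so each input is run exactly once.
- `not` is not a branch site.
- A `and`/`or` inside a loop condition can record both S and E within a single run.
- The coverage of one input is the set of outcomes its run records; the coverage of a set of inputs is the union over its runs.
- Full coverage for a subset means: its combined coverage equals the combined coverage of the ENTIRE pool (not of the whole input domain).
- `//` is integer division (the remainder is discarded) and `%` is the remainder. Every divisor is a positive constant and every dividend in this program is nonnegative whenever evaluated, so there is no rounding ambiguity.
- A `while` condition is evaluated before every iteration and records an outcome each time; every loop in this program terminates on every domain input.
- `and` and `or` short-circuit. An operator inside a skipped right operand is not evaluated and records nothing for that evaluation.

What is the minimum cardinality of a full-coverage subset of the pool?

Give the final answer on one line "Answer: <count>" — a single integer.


input #1 (m=9, y=7): events B2->E, B1->T, B2->E, B1->T, B2->S, B1->F, B4->S, B3->T, B8->T; covers B1=T, B1=F, B2=S, B2=E, B3=T, B4=S, B8=T
input #2 (m=4, y=8): events B2->E, B1->F, B4->S, B3->T, B8->T; covers B1=F, B2=E, B3=T, B4=S, B8=T
input #3 (m=1, y=7): events B2->E, B1->F, B4->S, B3->T, B8->T; covers B1=F, B2=E, B3=T, B4=S, B8=T
input #4 (m=8, y=5): events B2->E, B1->F, B4->S, B3->T, B8->T; covers B1=F, B2=E, B3=T, B4=S, B8=T
input #5 (m=9, y=3): events B2->E, B1->T, B2->E, B1->T, B2->S, B1->F, B4->S, B3->T, B8->T; covers B1=T, B1=F, B2=S, B2=E, B3=T, B4=S, B8=T
input #6 (m=5, y=4): events B2->E, B1->F, B4->S, B3->T, B8->T; covers B1=F, B2=E, B3=T, B4=S, B8=T
input #7 (m=8, y=4): events B2->E, B1->F, B4->S, B3->T, B8->T; covers B1=F, B2=E, B3=T, B4=S, B8=T
input #8 (m=5, y=6): events B2->E, B1->F, B4->S, B3->T, B8->T; covers B1=F, B2=E, B3=T, B4=S, B8=T
input #9 (m=3, y=7): events B2->E, B1->F, B4->S, B3->T, B8->T; covers B1=F, B2=E, B3=T, B4=S, B8=T
input #10 (m=7, y=7): events B2->E, B1->F, B4->S, B3->T, B8->F; covers B1=F, B2=E, B3=T, B4=S, B8=F
union over all inputs: B1=T, B1=F, B2=S, B2=E, B3=T, B4=S, B8=T, B8=F (8 outcomes)
size 1 is not enough: best union over all size-1 subsets is 7/8
inputs {1, 10} (size 2) cover everything; no size-2 subset with a lexicographically smaller index list covers all 8
Answer: 2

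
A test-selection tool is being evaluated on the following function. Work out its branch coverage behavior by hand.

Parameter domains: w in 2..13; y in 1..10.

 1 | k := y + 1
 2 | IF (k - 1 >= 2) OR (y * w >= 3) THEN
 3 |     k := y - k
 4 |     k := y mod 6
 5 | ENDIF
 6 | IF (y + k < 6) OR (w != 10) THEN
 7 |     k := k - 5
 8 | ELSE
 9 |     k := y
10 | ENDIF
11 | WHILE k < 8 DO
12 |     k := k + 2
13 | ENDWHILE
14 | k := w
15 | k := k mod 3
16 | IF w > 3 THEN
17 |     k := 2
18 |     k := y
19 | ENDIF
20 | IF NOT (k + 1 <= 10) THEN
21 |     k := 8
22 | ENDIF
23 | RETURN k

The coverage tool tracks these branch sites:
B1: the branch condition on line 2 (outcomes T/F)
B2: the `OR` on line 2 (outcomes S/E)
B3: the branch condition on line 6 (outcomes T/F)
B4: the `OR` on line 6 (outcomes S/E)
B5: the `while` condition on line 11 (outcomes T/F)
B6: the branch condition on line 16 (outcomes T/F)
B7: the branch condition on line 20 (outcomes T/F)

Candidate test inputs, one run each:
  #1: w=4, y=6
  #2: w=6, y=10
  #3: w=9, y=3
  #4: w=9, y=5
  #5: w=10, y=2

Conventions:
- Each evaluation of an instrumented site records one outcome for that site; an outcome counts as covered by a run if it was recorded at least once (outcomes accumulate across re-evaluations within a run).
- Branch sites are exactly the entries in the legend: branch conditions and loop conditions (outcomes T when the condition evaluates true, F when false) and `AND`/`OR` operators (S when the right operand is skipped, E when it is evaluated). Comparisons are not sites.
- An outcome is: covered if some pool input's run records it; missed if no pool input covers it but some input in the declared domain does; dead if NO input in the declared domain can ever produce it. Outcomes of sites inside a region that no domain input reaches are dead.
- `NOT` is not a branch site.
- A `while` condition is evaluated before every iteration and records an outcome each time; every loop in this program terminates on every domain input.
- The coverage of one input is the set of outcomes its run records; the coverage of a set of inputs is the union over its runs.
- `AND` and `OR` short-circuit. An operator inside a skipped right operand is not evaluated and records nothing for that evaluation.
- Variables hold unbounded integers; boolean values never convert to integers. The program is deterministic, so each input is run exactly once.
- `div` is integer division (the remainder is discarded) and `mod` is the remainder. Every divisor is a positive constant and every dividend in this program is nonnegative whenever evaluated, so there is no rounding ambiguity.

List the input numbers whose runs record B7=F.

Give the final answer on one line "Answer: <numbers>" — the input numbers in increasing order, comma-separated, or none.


input #1 (w=4, y=6): records B7=F
input #2 (w=6, y=10): does not record B7=F
input #3 (w=9, y=3): records B7=F
input #4 (w=9, y=5): records B7=F
input #5 (w=10, y=2): records B7=F
Answer: 1, 3, 4, 5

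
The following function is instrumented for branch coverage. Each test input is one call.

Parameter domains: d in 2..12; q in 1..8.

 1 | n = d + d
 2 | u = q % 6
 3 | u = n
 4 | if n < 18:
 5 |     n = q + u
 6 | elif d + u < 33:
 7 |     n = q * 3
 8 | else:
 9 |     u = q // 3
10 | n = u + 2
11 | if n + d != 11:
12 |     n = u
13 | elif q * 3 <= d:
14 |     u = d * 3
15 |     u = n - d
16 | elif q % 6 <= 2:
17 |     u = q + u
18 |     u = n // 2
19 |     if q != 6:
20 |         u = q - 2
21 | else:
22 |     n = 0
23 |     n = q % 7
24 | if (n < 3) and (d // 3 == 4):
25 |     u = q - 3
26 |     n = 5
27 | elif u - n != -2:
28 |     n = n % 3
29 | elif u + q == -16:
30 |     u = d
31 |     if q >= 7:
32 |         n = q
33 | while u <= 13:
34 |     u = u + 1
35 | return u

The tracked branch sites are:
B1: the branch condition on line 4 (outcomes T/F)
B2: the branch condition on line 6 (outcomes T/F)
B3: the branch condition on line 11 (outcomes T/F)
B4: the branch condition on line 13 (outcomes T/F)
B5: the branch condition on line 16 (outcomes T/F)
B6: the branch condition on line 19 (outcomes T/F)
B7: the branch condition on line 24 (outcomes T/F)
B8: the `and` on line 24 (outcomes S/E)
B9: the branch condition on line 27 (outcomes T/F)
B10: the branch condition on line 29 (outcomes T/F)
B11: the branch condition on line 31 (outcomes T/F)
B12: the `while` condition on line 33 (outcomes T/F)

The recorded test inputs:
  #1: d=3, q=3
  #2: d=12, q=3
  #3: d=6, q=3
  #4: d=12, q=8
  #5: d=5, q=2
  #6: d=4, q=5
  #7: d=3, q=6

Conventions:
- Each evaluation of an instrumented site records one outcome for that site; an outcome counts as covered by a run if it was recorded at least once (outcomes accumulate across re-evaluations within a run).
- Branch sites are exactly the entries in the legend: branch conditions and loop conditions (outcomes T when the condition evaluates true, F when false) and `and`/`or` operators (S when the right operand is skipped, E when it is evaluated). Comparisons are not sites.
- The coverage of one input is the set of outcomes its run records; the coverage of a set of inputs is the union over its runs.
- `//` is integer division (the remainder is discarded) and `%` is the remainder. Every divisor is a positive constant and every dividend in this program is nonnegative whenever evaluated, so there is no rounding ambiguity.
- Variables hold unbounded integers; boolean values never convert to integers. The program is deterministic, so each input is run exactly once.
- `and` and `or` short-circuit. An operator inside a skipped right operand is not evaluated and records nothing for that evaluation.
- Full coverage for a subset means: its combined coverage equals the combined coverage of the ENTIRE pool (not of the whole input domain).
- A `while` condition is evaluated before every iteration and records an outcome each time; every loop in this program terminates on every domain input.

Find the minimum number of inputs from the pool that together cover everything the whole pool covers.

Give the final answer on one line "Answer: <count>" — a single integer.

input #1, d=3, q=3: outcomes B1=T, B3=F, B4=F, B5=F, B7=F, B8=S, B9=T, B12=T, B12=F
input #2, d=12, q=3: outcomes B1=F, B2=F, B3=T, B7=T, B8=E, B12=T, B12=F
input #3, d=6, q=3: outcomes B1=T, B3=T, B7=F, B8=S, B9=T, B12=T, B12=F
input #4, d=12, q=8: outcomes B1=F, B2=F, B3=T, B7=T, B8=E, B12=T, B12=F
input #5, d=5, q=2: outcomes B1=T, B3=T, B7=F, B8=S, B9=T, B12=T, B12=F
input #6, d=4, q=5: outcomes B1=T, B3=T, B7=F, B8=S, B9=T, B12=T, B12=F
input #7, d=3, q=6: outcomes B1=T, B3=F, B4=F, B5=T, B6=F, B7=F, B8=S, B9=T, B12=T, B12=F
the full pool covers 16 outcomes: B1=T, B1=F, B2=F, B3=T, B3=F, B4=F, B5=T, B5=F, B6=F, B7=T, B7=F, B8=S, B8=E, B9=T, B12=T, B12=F
checked all size-1 subsets: none covers 16 outcomes (max 10/16)
checked all size-2 subsets: none covers 16 outcomes (max 15/16)
size 3: inputs {1, 2, 7} cover all 16 outcomes, and no lexicographically smaller subset of this size does

Answer: 3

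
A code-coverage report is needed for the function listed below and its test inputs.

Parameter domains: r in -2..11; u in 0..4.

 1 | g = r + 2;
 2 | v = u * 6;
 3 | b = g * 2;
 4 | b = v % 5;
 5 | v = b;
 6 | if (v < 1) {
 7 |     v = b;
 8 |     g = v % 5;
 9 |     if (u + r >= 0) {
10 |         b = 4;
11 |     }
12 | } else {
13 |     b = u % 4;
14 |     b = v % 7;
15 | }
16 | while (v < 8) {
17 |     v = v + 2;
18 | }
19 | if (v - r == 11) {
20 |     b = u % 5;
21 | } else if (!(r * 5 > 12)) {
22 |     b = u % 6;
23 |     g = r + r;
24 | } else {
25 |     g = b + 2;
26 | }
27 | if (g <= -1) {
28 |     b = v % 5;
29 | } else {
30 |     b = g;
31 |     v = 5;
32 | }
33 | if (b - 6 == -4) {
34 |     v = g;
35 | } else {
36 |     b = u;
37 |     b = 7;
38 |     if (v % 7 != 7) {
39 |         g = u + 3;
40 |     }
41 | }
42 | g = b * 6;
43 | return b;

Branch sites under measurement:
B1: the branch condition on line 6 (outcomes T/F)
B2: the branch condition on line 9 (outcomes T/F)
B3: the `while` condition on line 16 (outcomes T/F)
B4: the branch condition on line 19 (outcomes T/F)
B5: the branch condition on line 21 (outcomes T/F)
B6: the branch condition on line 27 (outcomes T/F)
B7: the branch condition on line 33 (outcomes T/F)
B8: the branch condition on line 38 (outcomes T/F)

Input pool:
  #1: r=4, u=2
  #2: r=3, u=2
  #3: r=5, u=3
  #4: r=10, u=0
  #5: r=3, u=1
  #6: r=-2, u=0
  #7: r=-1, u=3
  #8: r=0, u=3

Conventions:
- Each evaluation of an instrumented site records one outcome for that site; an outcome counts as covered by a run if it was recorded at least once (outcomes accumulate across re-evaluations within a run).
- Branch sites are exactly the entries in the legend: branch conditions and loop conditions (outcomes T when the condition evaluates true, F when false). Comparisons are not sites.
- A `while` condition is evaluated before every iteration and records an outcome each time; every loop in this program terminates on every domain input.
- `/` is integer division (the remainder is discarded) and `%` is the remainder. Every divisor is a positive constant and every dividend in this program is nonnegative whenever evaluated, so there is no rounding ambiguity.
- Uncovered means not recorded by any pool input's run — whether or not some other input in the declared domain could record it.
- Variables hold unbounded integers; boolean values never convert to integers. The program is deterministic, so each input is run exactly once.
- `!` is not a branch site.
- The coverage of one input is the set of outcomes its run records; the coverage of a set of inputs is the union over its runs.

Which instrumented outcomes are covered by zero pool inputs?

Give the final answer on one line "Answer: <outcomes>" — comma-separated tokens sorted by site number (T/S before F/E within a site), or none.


input #1 (r=4, u=2): events B1->F, B3->T, B3->T, B3->T, B3->F, B4->F, B5->F, B6->F, B7->F, B8->T; covers B1=F, B3=T, B3=F, B4=F, B5=F, B6=F, B7=F, B8=T
input #2 (r=3, u=2): events B1->F, B3->T, B3->T, B3->T, B3->F, B4->F, B5->F, B6->F, B7->F, B8->T; covers B1=F, B3=T, B3=F, B4=F, B5=F, B6=F, B7=F, B8=T
input #3 (r=5, u=3): events B1->F, B3->T, B3->T, B3->T, B3->F, B4->F, B5->F, B6->F, B7->F, B8->T; covers B1=F, B3=T, B3=F, B4=F, B5=F, B6=F, B7=F, B8=T
input #4 (r=10, u=0): events B1->T, B2->T, B3->T, B3->T, B3->T, B3->T, B3->F, B4->F, B5->F, B6->F, B7->F, B8->T; covers B1=T, B2=T, B3=T, B3=F, B4=F, B5=F, B6=F, B7=F, B8=T
input #5 (r=3, u=1): events B1->F, B3->T, B3->T, B3->T, B3->T, B3->F, B4->F, B5->F, B6->F, B7->F, B8->T; covers B1=F, B3=T, B3=F, B4=F, B5=F, B6=F, B7=F, B8=T
input #6 (r=-2, u=0): events B1->T, B2->F, B3->T, B3->T, B3->T, B3->T, B3->F, B4->F, B5->T, B6->T, B7->F, B8->T; covers B1=T, B2=F, B3=T, B3=F, B4=F, B5=T, B6=T, B7=F, B8=T
input #7 (r=-1, u=3): events B1->F, B3->T, B3->T, B3->T, B3->F, B4->F, B5->T, B6->T, B7->F, B8->T; covers B1=F, B3=T, B3=F, B4=F, B5=T, B6=T, B7=F, B8=T
input #8 (r=0, u=3): events B1->F, B3->T, B3->T, B3->T, B3->F, B4->F, B5->T, B6->F, B7->F, B8->T; covers B1=F, B3=T, B3=F, B4=F, B5=T, B6=F, B7=F, B8=T
union over the pool: B1=T, B1=F, B2=T, B2=F, B3=T, B3=F, B4=F, B5=T, B5=F, B6=T, B6=F, B7=F, B8=T
uncovered (3 of 16): B4=T, B7=T, B8=F
Answer: B4=T, B7=T, B8=F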